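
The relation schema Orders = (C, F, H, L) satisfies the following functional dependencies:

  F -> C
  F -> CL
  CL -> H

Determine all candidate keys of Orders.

{F}⁺: F→C adds C; F→CL adds L; CL→H adds H → {C, F, H, L}.

{F}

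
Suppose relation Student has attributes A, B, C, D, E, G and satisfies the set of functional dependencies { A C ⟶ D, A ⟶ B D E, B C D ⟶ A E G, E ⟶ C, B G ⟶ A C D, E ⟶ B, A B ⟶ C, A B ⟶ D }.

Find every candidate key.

{A}, {B, G}, {D, E}, {E, G}, {B, C, D}

{A}⁺: A→BDE adds B, D, E; E→C adds C; BCD→AEG adds G → {A, B, C, D, E, G}.
{B, G}⁺: BG→ACD adds A, C, D; A→BDE adds E → {A, B, C, D, E, G}. Minimal: {G}⁺ = {G}; {B}⁺ = {B} — none reach the full schema.
{D, E}⁺: E→C adds C; E→B adds B; BCD→AEG adds A, G → {A, B, C, D, E, G}. Minimal: {E}⁺ = {B, C, E}; {D}⁺ = {D} — none reach the full schema.
{E, G}⁺: E→C adds C; E→B adds B; BG→ACD adds A, D → {A, B, C, D, E, G}. Minimal: {G}⁺ = {G}; {E}⁺ = {B, C, E} — none reach the full schema.
{B, C, D}⁺: BCD→AEG adds A, E, G → {A, B, C, D, E, G}. Minimal: {C, D}⁺ = {C, D}; {B, D}⁺ = {B, D}; {B, C}⁺ = {B, C} — none reach the full schema.
Any other superkey contains one of these as a subset, so there are no further candidate keys.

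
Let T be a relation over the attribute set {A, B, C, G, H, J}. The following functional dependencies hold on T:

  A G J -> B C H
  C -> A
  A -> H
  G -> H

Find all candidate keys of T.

{A, G, J}, {C, G, J}

Attributes G, J never appear on any right-hand side, so every candidate key must contain {G, J}.
{G, J}⁺ = {G, H, J}, which is not all of the schema, so we must add further attributes.
{A, G, J}⁺: AGJ→BCH adds B, C, H → {A, B, C, G, H, J}. Minimal: {G, J}⁺ = {G, H, J}; {A, J}⁺ = {A, H, J}; {A, G}⁺ = {A, G, H} — none reach the full schema.
{C, G, J}⁺: C→A adds A; A→H adds H; AGJ→BCH adds B → {A, B, C, G, H, J}. Minimal: {G, J}⁺ = {G, H, J}; {C, J}⁺ = {A, C, H, J}; {C, G}⁺ = {A, C, G, H} — none reach the full schema.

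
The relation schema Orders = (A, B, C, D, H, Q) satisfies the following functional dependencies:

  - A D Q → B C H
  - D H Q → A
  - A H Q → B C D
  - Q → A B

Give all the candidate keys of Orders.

Attribute Q never appears on the right-hand side of any dependency, so Q must belong to every candidate key.
{Q}⁺ = {A, B, Q}, which is not all of the schema, so we must add further attributes.
{D, Q}⁺: Q→AB adds A, B; ADQ→BCH adds C, H → {A, B, C, D, H, Q}. Minimal: {Q}⁺ = {A, B, Q}; {D}⁺ = {D} — none reach the full schema.
{H, Q}⁺: Q→AB adds A, B; AHQ→BCD adds C, D → {A, B, C, D, H, Q}. Minimal: {Q}⁺ = {A, B, Q}; {H}⁺ = {H} — none reach the full schema.
Any other superkey contains one of these as a subset, so there are no further candidate keys.

DQ, HQ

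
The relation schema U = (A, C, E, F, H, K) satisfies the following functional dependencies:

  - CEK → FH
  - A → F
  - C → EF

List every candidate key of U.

{A, C, K}

Attributes A, C, K never appear on any right-hand side, so every candidate key must contain {A, C, K}.
{A, C, K}⁺ = {A, C, E, F, H, K}, which is all of the schema, so {A, C, K} is the only candidate key.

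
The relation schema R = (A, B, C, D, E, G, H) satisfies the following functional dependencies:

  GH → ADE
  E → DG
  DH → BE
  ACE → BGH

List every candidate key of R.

{A, C, E}, {C, D, H}, {C, E, H}, {C, G, H}

Attribute C never appears on the right-hand side of any dependency, so C must belong to every candidate key.
{C}⁺ = {C}, which is not all of the schema, so we must add further attributes.
{A, C, E}⁺: E→DG adds D, G; ACE→BGH adds B, H → {A, B, C, D, E, G, H}. Minimal: {C, E}⁺ = {C, D, E, G}; {A, E}⁺ = {A, D, E, G}; {A, C}⁺ = {A, C} — none reach the full schema.
{C, D, H}⁺: DH→BE adds B, E; E→DG adds G; GH→ADE adds A → {A, B, C, D, E, G, H}. Minimal: {D, H}⁺ = {A, B, D, E, G, H}; {C, H}⁺ = {C, H}; {C, D}⁺ = {C, D} — none reach the full schema.
{C, E, H}⁺: E→DG adds D, G; DH→BE adds B; GH→ADE adds A → {A, B, C, D, E, G, H}. Minimal: {E, H}⁺ = {A, B, D, E, G, H}; {C, H}⁺ = {C, H}; {C, E}⁺ = {C, D, E, G} — none reach the full schema.
{C, G, H}⁺: GH→ADE adds A, D, E; DH→BE adds B → {A, B, C, D, E, G, H}. Minimal: {G, H}⁺ = {A, B, D, E, G, H}; {C, H}⁺ = {C, H}; {C, G}⁺ = {C, G} — none reach the full schema.
Any other superkey contains one of these as a subset, so there are no further candidate keys.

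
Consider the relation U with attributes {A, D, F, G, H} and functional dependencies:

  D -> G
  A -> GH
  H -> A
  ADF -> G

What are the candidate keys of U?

{A, D, F}; {D, F, H}

Attributes D, F never appear on any right-hand side, so every candidate key must contain {D, F}.
{D, F}⁺ = {D, F, G}, which is not all of the schema, so we must add further attributes.
{A, D, F}⁺: D→G adds G; A→GH adds H → {A, D, F, G, H}.
{D, F, H}⁺: D→G adds G; H→A adds A → {A, D, F, G, H}.
Any other superkey contains one of these as a subset, so there are no further candidate keys.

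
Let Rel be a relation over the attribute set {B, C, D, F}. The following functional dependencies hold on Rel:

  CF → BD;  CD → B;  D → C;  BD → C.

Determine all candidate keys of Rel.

Attribute F never appears on the right-hand side of any dependency, so F must belong to every candidate key.
{F}⁺ = {F}, which is not all of the schema, so we must add further attributes.
{C, F}⁺: CF→BD adds B, D → {B, C, D, F}. Minimal: {F}⁺ = {F}; {C}⁺ = {C} — none reach the full schema.
{D, F}⁺: D→C adds C; CF→BD adds B → {B, C, D, F}. Minimal: {F}⁺ = {F}; {D}⁺ = {B, C, D} — none reach the full schema.

CF; DF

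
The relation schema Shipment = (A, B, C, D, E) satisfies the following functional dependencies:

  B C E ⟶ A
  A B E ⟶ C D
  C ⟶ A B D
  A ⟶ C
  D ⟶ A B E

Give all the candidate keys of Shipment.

(A), (C), (D)

{A}⁺: A→C adds C; C→ABD adds B, D; D→ABE adds E → {A, B, C, D, E}.
{C}⁺: C→ABD adds A, B, D; D→ABE adds E → {A, B, C, D, E}.
{D}⁺: D→ABE adds A, B, E; ABE→CD adds C → {A, B, C, D, E}.
Any other superkey contains one of these as a subset, so there are no further candidate keys.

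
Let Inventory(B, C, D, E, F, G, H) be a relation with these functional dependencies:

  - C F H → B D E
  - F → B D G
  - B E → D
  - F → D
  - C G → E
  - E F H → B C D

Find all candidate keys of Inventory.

{C, F, H}; {E, F, H}

Attributes F, H never appear on any right-hand side, so every candidate key must contain {F, H}.
{F, H}⁺ = {B, D, F, G, H}, which is not all of the schema, so we must add further attributes.
{C, F, H}⁺: CFH→BDE adds B, D, E; F→BDG adds G → {B, C, D, E, F, G, H}. Minimal: {F, H}⁺ = {B, D, F, G, H}; {C, H}⁺ = {C, H}; {C, F}⁺ = {B, C, D, E, F, G} — none reach the full schema.
{E, F, H}⁺: F→BDG adds B, D, G; EFH→BCD adds C → {B, C, D, E, F, G, H}. Minimal: {F, H}⁺ = {B, D, F, G, H}; {E, H}⁺ = {E, H}; {E, F}⁺ = {B, D, E, F, G} — none reach the full schema.
Any other superkey contains one of these as a subset, so there are no further candidate keys.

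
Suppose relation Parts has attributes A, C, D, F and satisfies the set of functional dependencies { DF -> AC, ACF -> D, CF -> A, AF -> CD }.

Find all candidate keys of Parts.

Attribute F never appears on the right-hand side of any dependency, so F must belong to every candidate key.
{F}⁺ = {F}, which is not all of the schema, so we must add further attributes.
{A, F}⁺: AF→CD adds C, D → {A, C, D, F}.
{C, F}⁺: CF→A adds A; AF→CD adds D → {A, C, D, F}.
{D, F}⁺: DF→AC adds A, C → {A, C, D, F}.
Any other superkey contains one of these as a subset, so there are no further candidate keys.

(A, F), (C, F), (D, F)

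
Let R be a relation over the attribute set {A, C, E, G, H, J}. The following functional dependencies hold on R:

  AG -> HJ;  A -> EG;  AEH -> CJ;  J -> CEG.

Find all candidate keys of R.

{A}

Attribute A never appears on the right-hand side of any dependency, so A must belong to every candidate key.
{A}⁺ = {A, C, E, G, H, J}, which is all of the schema, so {A} is the only candidate key.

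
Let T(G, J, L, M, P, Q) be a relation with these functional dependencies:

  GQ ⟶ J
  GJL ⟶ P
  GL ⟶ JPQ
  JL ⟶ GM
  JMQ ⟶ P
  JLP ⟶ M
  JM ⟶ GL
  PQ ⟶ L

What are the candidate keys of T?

GL; JL; JM; GMQ; GPQ; JPQ

{G, L}⁺: GL→JPQ adds J, P, Q; JL→GM adds M → {G, J, L, M, P, Q}.
{J, L}⁺: JL→GM adds G, M; GJL→P adds P; GL→JPQ adds Q → {G, J, L, M, P, Q}.
{J, M}⁺: JM→GL adds G, L; GJL→P adds P; GL→JPQ adds Q → {G, J, L, M, P, Q}.
{G, M, Q}⁺: GQ→J adds J; JMQ→P adds P; JM→GL adds L → {G, J, L, M, P, Q}.
{G, P, Q}⁺: GQ→J adds J; PQ→L adds L; JL→GM adds M → {G, J, L, M, P, Q}.
{J, P, Q}⁺: PQ→L adds L; JL→GM adds G, M → {G, J, L, M, P, Q}.
Any other superkey contains one of these as a subset, so there are no further candidate keys.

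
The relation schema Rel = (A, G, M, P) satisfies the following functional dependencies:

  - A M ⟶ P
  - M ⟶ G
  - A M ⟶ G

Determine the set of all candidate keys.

{A, M}

Attributes A, M never appear on any right-hand side, so every candidate key must contain {A, M}.
{A, M}⁺ = {A, G, M, P}, which is all of the schema, so {A, M} is the only candidate key.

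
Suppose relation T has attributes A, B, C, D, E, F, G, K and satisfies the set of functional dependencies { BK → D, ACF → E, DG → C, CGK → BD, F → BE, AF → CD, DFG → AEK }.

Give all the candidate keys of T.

{A, F, G}⁺: F→BE adds B, E; AF→CD adds C, D; DFG→AEK adds K → {A, B, C, D, E, F, G, K}. Minimal: {F, G}⁺ = {B, E, F, G}; {A, G}⁺ = {A, G}; {A, F}⁺ = {A, B, C, D, E, F} — none reach the full schema.
{D, F, G}⁺: DG→C adds C; F→BE adds B, E; DFG→AEK adds A, K → {A, B, C, D, E, F, G, K}. Minimal: {F, G}⁺ = {B, E, F, G}; {D, G}⁺ = {C, D, G}; {D, F}⁺ = {B, D, E, F} — none reach the full schema.
{F, G, K}⁺: F→BE adds B, E; BK→D adds D; DG→C adds C; DFG→AEK adds A → {A, B, C, D, E, F, G, K}. Minimal: {G, K}⁺ = {G, K}; {F, K}⁺ = {B, D, E, F, K}; {F, G}⁺ = {B, E, F, G} — none reach the full schema.

{A, F, G}, {D, F, G}, {F, G, K}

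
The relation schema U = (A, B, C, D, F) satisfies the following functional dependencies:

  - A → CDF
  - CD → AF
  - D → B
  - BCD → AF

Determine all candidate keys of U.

{A}⁺: A→CDF adds C, D, F; D→B adds B → {A, B, C, D, F}.
{C, D}⁺: CD→AF adds A, F; D→B adds B → {A, B, C, D, F}. Minimal: {D}⁺ = {B, D}; {C}⁺ = {C} — none reach the full schema.

{A}, {C, D}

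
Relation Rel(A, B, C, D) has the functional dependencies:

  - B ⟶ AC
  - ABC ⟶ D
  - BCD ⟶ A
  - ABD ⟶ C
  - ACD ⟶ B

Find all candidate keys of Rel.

{B}; {A, C, D}

{B}⁺: B→AC adds A, C; ABC→D adds D → {A, B, C, D}.
{A, C, D}⁺: ACD→B adds B → {A, B, C, D}. Minimal: {C, D}⁺ = {C, D}; {A, D}⁺ = {A, D}; {A, C}⁺ = {A, C} — none reach the full schema.
Any other superkey contains one of these as a subset, so there are no further candidate keys.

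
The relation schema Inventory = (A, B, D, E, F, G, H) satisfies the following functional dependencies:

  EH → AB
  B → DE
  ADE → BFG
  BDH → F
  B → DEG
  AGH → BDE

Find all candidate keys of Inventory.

{B, H}, {E, H}, {A, G, H}

Attribute H never appears on the right-hand side of any dependency, so H must belong to every candidate key.
{H}⁺ = {H}, which is not all of the schema, so we must add further attributes.
{B, H}⁺: B→DE adds D, E; BDH→F adds F; B→DEG adds G; EH→AB adds A → {A, B, D, E, F, G, H}. Minimal: {H}⁺ = {H}; {B}⁺ = {B, D, E, G} — none reach the full schema.
{E, H}⁺: EH→AB adds A, B; B→DE adds D; ADE→BFG adds F, G → {A, B, D, E, F, G, H}. Minimal: {H}⁺ = {H}; {E}⁺ = {E} — none reach the full schema.
{A, G, H}⁺: AGH→BDE adds B, D, E; ADE→BFG adds F → {A, B, D, E, F, G, H}. Minimal: {G, H}⁺ = {G, H}; {A, H}⁺ = {A, H}; {A, G}⁺ = {A, G} — none reach the full schema.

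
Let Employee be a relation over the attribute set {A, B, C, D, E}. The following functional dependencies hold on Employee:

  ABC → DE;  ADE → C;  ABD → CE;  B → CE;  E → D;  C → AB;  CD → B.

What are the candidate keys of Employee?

{B}⁺: B→CE adds C, E; E→D adds D; C→AB adds A → {A, B, C, D, E}.
{C}⁺: C→AB adds A, B; ABC→DE adds D, E → {A, B, C, D, E}.
{A, E}⁺: E→D adds D; ADE→C adds C; C→AB adds B → {A, B, C, D, E}. Minimal: {E}⁺ = {D, E}; {A}⁺ = {A} — none reach the full schema.

{B}; {C}; {A, E}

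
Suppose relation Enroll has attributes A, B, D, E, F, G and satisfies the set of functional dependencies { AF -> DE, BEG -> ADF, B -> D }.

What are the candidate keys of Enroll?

{B, E, G}⁺: BEG→ADF adds A, D, F → {A, B, D, E, F, G}. Minimal: {E, G}⁺ = {E, G}; {B, G}⁺ = {B, D, G}; {B, E}⁺ = {B, D, E} — none reach the full schema.
{A, B, F, G}⁺: AF→DE adds D, E → {A, B, D, E, F, G}. Minimal: {B, F, G}⁺ = {B, D, F, G}; {A, F, G}⁺ = {A, D, E, F, G}; {A, B, G}⁺ = {A, B, D, G}; … — none reach the full schema.

{B, E, G}, {A, B, F, G}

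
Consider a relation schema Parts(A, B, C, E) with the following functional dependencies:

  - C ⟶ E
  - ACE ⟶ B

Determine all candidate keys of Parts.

Attributes A, C never appear on any right-hand side, so every candidate key must contain {A, C}.
{A, C}⁺ = {A, B, C, E}, which is all of the schema, so {A, C} is the only candidate key.

{A, C}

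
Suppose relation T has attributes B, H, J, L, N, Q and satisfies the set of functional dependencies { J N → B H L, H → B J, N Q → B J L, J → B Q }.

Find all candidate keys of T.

Attribute N never appears on the right-hand side of any dependency, so N must belong to every candidate key.
{N}⁺ = {N}, which is not all of the schema, so we must add further attributes.
{H, N}⁺: H→BJ adds B, J; J→BQ adds Q; JN→BHL adds L → {B, H, J, L, N, Q}. Minimal: {N}⁺ = {N}; {H}⁺ = {B, H, J, Q} — none reach the full schema.
{J, N}⁺: JN→BHL adds B, H, L; J→BQ adds Q → {B, H, J, L, N, Q}. Minimal: {N}⁺ = {N}; {J}⁺ = {B, J, Q} — none reach the full schema.
{N, Q}⁺: NQ→BJL adds B, J, L; JN→BHL adds H → {B, H, J, L, N, Q}. Minimal: {Q}⁺ = {Q}; {N}⁺ = {N} — none reach the full schema.

(H, N), (J, N), (N, Q)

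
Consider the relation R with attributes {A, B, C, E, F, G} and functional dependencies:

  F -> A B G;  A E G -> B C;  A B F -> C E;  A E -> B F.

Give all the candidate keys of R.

{F}⁺: F→ABG adds A, B, G; ABF→CE adds C, E → {A, B, C, E, F, G}.
{A, E}⁺: AE→BF adds B, F; F→ABG adds G; AEG→BC adds C → {A, B, C, E, F, G}. Minimal: {E}⁺ = {E}; {A}⁺ = {A} — none reach the full schema.

{F}, {A, E}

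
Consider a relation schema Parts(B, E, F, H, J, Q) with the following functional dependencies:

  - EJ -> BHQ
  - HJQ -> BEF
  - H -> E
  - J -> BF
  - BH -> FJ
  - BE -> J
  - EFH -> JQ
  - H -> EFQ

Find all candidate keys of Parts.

{H}, {B, E}, {E, J}

{H}⁺: H→E adds E; H→EFQ adds F, Q; EFH→JQ adds J; EJ→BHQ adds B → {B, E, F, H, J, Q}.
{B, E}⁺: BE→J adds J; EJ→BHQ adds H, Q; HJQ→BEF adds F → {B, E, F, H, J, Q}. Minimal: {E}⁺ = {E}; {B}⁺ = {B} — none reach the full schema.
{E, J}⁺: EJ→BHQ adds B, H, Q; HJQ→BEF adds F → {B, E, F, H, J, Q}. Minimal: {J}⁺ = {B, F, J}; {E}⁺ = {E} — none reach the full schema.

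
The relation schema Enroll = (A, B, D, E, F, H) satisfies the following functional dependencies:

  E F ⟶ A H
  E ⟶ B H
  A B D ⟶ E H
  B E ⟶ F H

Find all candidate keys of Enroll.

Attribute D never appears on the right-hand side of any dependency, so D must belong to every candidate key.
{D}⁺ = {D}, which is not all of the schema, so we must add further attributes.
{D, E}⁺: E→BH adds B, H; BE→FH adds F; EF→AH adds A → {A, B, D, E, F, H}. Minimal: {E}⁺ = {A, B, E, F, H}; {D}⁺ = {D} — none reach the full schema.
{A, B, D}⁺: ABD→EH adds E, H; BE→FH adds F → {A, B, D, E, F, H}. Minimal: {B, D}⁺ = {B, D}; {A, D}⁺ = {A, D}; {A, B}⁺ = {A, B} — none reach the full schema.
Any other superkey contains one of these as a subset, so there are no further candidate keys.

{D, E}, {A, B, D}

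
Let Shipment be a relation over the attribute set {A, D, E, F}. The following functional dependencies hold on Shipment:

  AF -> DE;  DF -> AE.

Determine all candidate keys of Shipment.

{A, F}⁺: AF→DE adds D, E → {A, D, E, F}.
{D, F}⁺: DF→AE adds A, E → {A, D, E, F}.
Any other superkey contains one of these as a subset, so there are no further candidate keys.

{A, F}, {D, F}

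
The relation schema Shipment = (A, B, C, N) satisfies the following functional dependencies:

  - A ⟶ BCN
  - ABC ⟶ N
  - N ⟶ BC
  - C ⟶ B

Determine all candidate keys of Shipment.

Attribute A never appears on the right-hand side of any dependency, so A must belong to every candidate key.
{A}⁺ = {A, B, C, N}, which is all of the schema, so {A} is the only candidate key.

(A)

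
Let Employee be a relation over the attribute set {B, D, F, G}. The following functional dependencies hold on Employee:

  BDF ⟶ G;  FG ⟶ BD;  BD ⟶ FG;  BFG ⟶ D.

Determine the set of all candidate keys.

{B, D}⁺: BD→FG adds F, G → {B, D, F, G}. Minimal: {D}⁺ = {D}; {B}⁺ = {B} — none reach the full schema.
{F, G}⁺: FG→BD adds B, D → {B, D, F, G}. Minimal: {G}⁺ = {G}; {F}⁺ = {F} — none reach the full schema.
Any other superkey contains one of these as a subset, so there are no further candidate keys.

{B, D}, {F, G}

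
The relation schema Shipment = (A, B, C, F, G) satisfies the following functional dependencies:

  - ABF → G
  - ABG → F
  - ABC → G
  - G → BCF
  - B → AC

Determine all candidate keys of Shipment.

{B}⁺: B→AC adds A, C; ABC→G adds G; G→BCF adds F → {A, B, C, F, G}.
{G}⁺: G→BCF adds B, C, F; B→AC adds A → {A, B, C, F, G}.
Any other superkey contains one of these as a subset, so there are no further candidate keys.

(B), (G)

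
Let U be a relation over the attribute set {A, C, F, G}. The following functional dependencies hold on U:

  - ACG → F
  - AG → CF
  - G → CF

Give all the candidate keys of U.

{A, G}

{A, G}⁺: AG→CF adds C, F → {A, C, F, G}. Minimal: {G}⁺ = {C, F, G}; {A}⁺ = {A} — none reach the full schema.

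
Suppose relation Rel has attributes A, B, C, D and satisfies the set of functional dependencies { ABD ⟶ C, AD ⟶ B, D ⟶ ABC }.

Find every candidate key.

Attribute D never appears on the right-hand side of any dependency, so D must belong to every candidate key.
{D}⁺ = {A, B, C, D}, which is all of the schema, so {D} is the only candidate key.

D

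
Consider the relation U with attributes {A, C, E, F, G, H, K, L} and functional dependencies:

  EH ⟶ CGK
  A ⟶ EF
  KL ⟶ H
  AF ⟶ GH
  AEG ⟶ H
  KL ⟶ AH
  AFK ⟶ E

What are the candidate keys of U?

Attribute L never appears on the right-hand side of any dependency, so L must belong to every candidate key.
{L}⁺ = {L}, which is not all of the schema, so we must add further attributes.
{A, L}⁺: A→EF adds E, F; AF→GH adds G, H; EH→CGK adds C, K → {A, C, E, F, G, H, K, L}. Minimal: {L}⁺ = {L}; {A}⁺ = {A, C, E, F, G, H, K} — none reach the full schema.
{K, L}⁺: KL→H adds H; KL→AH adds A; A→EF adds E, F; AF→GH adds G; EH→CGK adds C → {A, C, E, F, G, H, K, L}. Minimal: {L}⁺ = {L}; {K}⁺ = {K} — none reach the full schema.
{E, H, L}⁺: EH→CGK adds C, G, K; KL→AH adds A; A→EF adds F → {A, C, E, F, G, H, K, L}. Minimal: {H, L}⁺ = {H, L}; {E, L}⁺ = {E, L}; {E, H}⁺ = {C, E, G, H, K} — none reach the full schema.

{A, L}, {K, L}, {E, H, L}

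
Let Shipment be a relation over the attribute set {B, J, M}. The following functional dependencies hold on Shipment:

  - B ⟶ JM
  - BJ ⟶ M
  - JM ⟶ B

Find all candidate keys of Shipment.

{B}⁺: B→JM adds J, M → {B, J, M}.
{J, M}⁺: JM→B adds B → {B, J, M}.
Any other superkey contains one of these as a subset, so there are no further candidate keys.

(B), (J, M)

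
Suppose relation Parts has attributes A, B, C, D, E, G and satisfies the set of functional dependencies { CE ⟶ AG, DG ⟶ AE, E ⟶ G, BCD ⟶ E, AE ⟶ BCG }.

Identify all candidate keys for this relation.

{D, E}, {D, G}, {B, C, D}

Attribute D never appears on the right-hand side of any dependency, so D must belong to every candidate key.
{D}⁺ = {D}, which is not all of the schema, so we must add further attributes.
{D, E}⁺: E→G adds G; DG→AE adds A; AE→BCG adds B, C → {A, B, C, D, E, G}.
{D, G}⁺: DG→AE adds A, E; AE→BCG adds B, C → {A, B, C, D, E, G}.
{B, C, D}⁺: BCD→E adds E; CE→AG adds A, G → {A, B, C, D, E, G}.
Any other superkey contains one of these as a subset, so there are no further candidate keys.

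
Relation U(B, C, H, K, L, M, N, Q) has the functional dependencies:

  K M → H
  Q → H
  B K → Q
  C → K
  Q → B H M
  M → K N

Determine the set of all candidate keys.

{B, C, L}; {C, L, Q}

{B, C, L}⁺: C→K adds K; BK→Q adds Q; Q→BHM adds H, M; M→KN adds N → {B, C, H, K, L, M, N, Q}.
{C, L, Q}⁺: Q→H adds H; C→K adds K; Q→BHM adds B, M; M→KN adds N → {B, C, H, K, L, M, N, Q}.
Any other superkey contains one of these as a subset, so there are no further candidate keys.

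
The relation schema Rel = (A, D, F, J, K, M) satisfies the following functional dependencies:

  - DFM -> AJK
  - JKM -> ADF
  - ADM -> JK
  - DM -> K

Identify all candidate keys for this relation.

ADM; DFM; DJM; JKM

{A, D, M}⁺: ADM→JK adds J, K; JKM→ADF adds F → {A, D, F, J, K, M}. Minimal: {D, M}⁺ = {D, K, M}; {A, M}⁺ = {A, M}; {A, D}⁺ = {A, D} — none reach the full schema.
{D, F, M}⁺: DFM→AJK adds A, J, K → {A, D, F, J, K, M}. Minimal: {F, M}⁺ = {F, M}; {D, M}⁺ = {D, K, M}; {D, F}⁺ = {D, F} — none reach the full schema.
{D, J, M}⁺: DM→K adds K; JKM→ADF adds A, F → {A, D, F, J, K, M}. Minimal: {J, M}⁺ = {J, M}; {D, M}⁺ = {D, K, M}; {D, J}⁺ = {D, J} — none reach the full schema.
{J, K, M}⁺: JKM→ADF adds A, D, F → {A, D, F, J, K, M}. Minimal: {K, M}⁺ = {K, M}; {J, M}⁺ = {J, M}; {J, K}⁺ = {J, K} — none reach the full schema.
Any other superkey contains one of these as a subset, so there are no further candidate keys.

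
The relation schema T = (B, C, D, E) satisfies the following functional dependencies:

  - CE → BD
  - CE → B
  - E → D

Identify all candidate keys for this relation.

(C, E)

Attributes C, E never appear on any right-hand side, so every candidate key must contain {C, E}.
{C, E}⁺ = {B, C, D, E}, which is all of the schema, so {C, E} is the only candidate key.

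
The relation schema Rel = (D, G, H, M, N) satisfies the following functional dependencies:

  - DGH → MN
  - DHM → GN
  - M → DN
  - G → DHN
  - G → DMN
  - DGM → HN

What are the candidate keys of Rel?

{G}, {H, M}

{G}⁺: G→DHN adds D, H, N; G→DMN adds M → {D, G, H, M, N}.
{H, M}⁺: M→DN adds D, N; DHM→GN adds G → {D, G, H, M, N}.
Any other superkey contains one of these as a subset, so there are no further candidate keys.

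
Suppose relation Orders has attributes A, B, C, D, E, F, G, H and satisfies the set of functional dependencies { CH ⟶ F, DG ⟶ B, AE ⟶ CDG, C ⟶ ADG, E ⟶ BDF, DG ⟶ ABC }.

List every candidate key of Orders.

{A, E, H}⁺: AE→CDG adds C, D, G; E→BDF adds B, F → {A, B, C, D, E, F, G, H}. Minimal: {E, H}⁺ = {B, D, E, F, H}; {A, H}⁺ = {A, H}; {A, E}⁺ = {A, B, C, D, E, F, G} — none reach the full schema.
{C, E, H}⁺: CH→F adds F; C→ADG adds A, D, G; E→BDF adds B → {A, B, C, D, E, F, G, H}. Minimal: {E, H}⁺ = {B, D, E, F, H}; {C, H}⁺ = {A, B, C, D, F, G, H}; {C, E}⁺ = {A, B, C, D, E, F, G} — none reach the full schema.
{E, G, H}⁺: E→BDF adds B, D, F; DG→ABC adds A, C → {A, B, C, D, E, F, G, H}. Minimal: {G, H}⁺ = {G, H}; {E, H}⁺ = {B, D, E, F, H}; {E, G}⁺ = {A, B, C, D, E, F, G} — none reach the full schema.
Any other superkey contains one of these as a subset, so there are no further candidate keys.

(A, E, H), (C, E, H), (E, G, H)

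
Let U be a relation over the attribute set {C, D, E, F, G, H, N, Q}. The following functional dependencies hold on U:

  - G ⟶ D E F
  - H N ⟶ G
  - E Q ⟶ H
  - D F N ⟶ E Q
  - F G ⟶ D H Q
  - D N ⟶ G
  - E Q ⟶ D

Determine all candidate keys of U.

Attributes C, N never appear on any right-hand side, so every candidate key must contain {C, N}.
{C, N}⁺ = {C, N}, which is not all of the schema, so we must add further attributes.
{C, D, N}⁺: DN→G adds G; G→DEF adds E, F; DFN→EQ adds Q; FG→DHQ adds H → {C, D, E, F, G, H, N, Q}.
{C, G, N}⁺: G→DEF adds D, E, F; DFN→EQ adds Q; FG→DHQ adds H → {C, D, E, F, G, H, N, Q}.
{C, H, N}⁺: HN→G adds G; G→DEF adds D, E, F; DFN→EQ adds Q → {C, D, E, F, G, H, N, Q}.
{C, E, N, Q}⁺: EQ→H adds H; EQ→D adds D; HN→G adds G; G→DEF adds F → {C, D, E, F, G, H, N, Q}.
Any other superkey contains one of these as a subset, so there are no further candidate keys.

(C, D, N), (C, G, N), (C, H, N), (C, E, N, Q)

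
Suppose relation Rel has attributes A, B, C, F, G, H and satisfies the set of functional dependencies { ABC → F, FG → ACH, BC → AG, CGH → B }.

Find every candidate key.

{B, C}; {F, G}; {C, G, H}

{B, C}⁺: BC→AG adds A, G; ABC→F adds F; FG→ACH adds H → {A, B, C, F, G, H}. Minimal: {C}⁺ = {C}; {B}⁺ = {B} — none reach the full schema.
{F, G}⁺: FG→ACH adds A, C, H; CGH→B adds B → {A, B, C, F, G, H}. Minimal: {G}⁺ = {G}; {F}⁺ = {F} — none reach the full schema.
{C, G, H}⁺: CGH→B adds B; BC→AG adds A; ABC→F adds F → {A, B, C, F, G, H}. Minimal: {G, H}⁺ = {G, H}; {C, H}⁺ = {C, H}; {C, G}⁺ = {C, G} — none reach the full schema.
Any other superkey contains one of these as a subset, so there are no further candidate keys.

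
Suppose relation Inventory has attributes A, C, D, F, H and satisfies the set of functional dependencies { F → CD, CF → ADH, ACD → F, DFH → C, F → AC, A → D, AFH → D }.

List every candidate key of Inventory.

(F); (A, C)

{F}⁺: F→CD adds C, D; CF→ADH adds A, H → {A, C, D, F, H}.
{A, C}⁺: A→D adds D; ACD→F adds F; CF→ADH adds H → {A, C, D, F, H}. Minimal: {C}⁺ = {C}; {A}⁺ = {A, D} — none reach the full schema.
Any other superkey contains one of these as a subset, so there are no further candidate keys.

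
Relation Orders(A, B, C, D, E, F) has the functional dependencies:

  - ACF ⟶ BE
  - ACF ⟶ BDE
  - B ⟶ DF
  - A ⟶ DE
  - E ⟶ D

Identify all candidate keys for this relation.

Attributes A, C never appear on any right-hand side, so every candidate key must contain {A, C}.
{A, C}⁺ = {A, C, D, E}, which is not all of the schema, so we must add further attributes.
{A, B, C}⁺: B→DF adds D, F; A→DE adds E → {A, B, C, D, E, F}.
{A, C, F}⁺: ACF→BE adds B, E; ACF→BDE adds D → {A, B, C, D, E, F}.

{A, B, C}; {A, C, F}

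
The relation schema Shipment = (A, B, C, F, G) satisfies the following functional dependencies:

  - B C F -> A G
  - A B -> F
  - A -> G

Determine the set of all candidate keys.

{A, B, C}; {B, C, F}

{A, B, C}⁺: AB→F adds F; A→G adds G → {A, B, C, F, G}. Minimal: {B, C}⁺ = {B, C}; {A, C}⁺ = {A, C, G}; {A, B}⁺ = {A, B, F, G} — none reach the full schema.
{B, C, F}⁺: BCF→AG adds A, G → {A, B, C, F, G}. Minimal: {C, F}⁺ = {C, F}; {B, F}⁺ = {B, F}; {B, C}⁺ = {B, C} — none reach the full schema.
Any other superkey contains one of these as a subset, so there are no further candidate keys.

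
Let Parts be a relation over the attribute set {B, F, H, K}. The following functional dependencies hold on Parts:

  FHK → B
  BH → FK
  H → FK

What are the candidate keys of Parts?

{H}

Attribute H never appears on the right-hand side of any dependency, so H must belong to every candidate key.
{H}⁺ = {B, F, H, K}, which is all of the schema, so {H} is the only candidate key.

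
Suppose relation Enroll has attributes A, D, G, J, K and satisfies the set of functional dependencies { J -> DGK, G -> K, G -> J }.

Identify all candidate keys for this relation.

Attribute A never appears on the right-hand side of any dependency, so A must belong to every candidate key.
{A}⁺ = {A}, which is not all of the schema, so we must add further attributes.
{A, G}⁺: G→K adds K; G→J adds J; J→DGK adds D → {A, D, G, J, K}. Minimal: {G}⁺ = {D, G, J, K}; {A}⁺ = {A} — none reach the full schema.
{A, J}⁺: J→DGK adds D, G, K → {A, D, G, J, K}. Minimal: {J}⁺ = {D, G, J, K}; {A}⁺ = {A} — none reach the full schema.

{A, G}, {A, J}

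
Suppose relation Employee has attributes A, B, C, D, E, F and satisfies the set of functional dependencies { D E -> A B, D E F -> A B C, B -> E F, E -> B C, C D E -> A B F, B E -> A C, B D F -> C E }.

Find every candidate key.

Attribute D never appears on the right-hand side of any dependency, so D must belong to every candidate key.
{D}⁺ = {D}, which is not all of the schema, so we must add further attributes.
{B, D}⁺: B→EF adds E, F; E→BC adds C; CDE→ABF adds A → {A, B, C, D, E, F}.
{D, E}⁺: DE→AB adds A, B; B→EF adds F; E→BC adds C → {A, B, C, D, E, F}.

{B, D}, {D, E}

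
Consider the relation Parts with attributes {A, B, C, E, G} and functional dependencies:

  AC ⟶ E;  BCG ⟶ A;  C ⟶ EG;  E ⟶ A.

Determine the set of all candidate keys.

Attributes B, C never appear on any right-hand side, so every candidate key must contain {B, C}.
{B, C}⁺ = {A, B, C, E, G}, which is all of the schema, so {B, C} is the only candidate key.

BC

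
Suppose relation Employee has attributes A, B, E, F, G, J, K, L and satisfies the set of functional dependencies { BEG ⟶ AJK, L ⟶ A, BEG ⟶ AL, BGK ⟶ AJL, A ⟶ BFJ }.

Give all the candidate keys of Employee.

Attributes E, G never appear on any right-hand side, so every candidate key must contain {E, G}.
{E, G}⁺ = {E, G}, which is not all of the schema, so we must add further attributes.
{A, E, G}⁺: A→BFJ adds B, F, J; BEG→AJK adds K; BEG→AL adds L → {A, B, E, F, G, J, K, L}. Minimal: {E, G}⁺ = {E, G}; {A, G}⁺ = {A, B, F, G, J}; {A, E}⁺ = {A, B, E, F, J} — none reach the full schema.
{B, E, G}⁺: BEG→AJK adds A, J, K; BEG→AL adds L; A→BFJ adds F → {A, B, E, F, G, J, K, L}. Minimal: {E, G}⁺ = {E, G}; {B, G}⁺ = {B, G}; {B, E}⁺ = {B, E} — none reach the full schema.
{E, G, L}⁺: L→A adds A; A→BFJ adds B, F, J; BEG→AJK adds K → {A, B, E, F, G, J, K, L}. Minimal: {G, L}⁺ = {A, B, F, G, J, L}; {E, L}⁺ = {A, B, E, F, J, L}; {E, G}⁺ = {E, G} — none reach the full schema.
Any other superkey contains one of these as a subset, so there are no further candidate keys.

{A, E, G}; {B, E, G}; {E, G, L}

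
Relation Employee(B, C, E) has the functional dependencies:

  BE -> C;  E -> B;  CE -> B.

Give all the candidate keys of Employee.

{E}⁺: E→B adds B; BE→C adds C → {B, C, E}.

{E}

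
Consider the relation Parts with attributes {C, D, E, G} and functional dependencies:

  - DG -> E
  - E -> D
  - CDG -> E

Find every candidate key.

{C, D, G}, {C, E, G}

Attributes C, G never appear on any right-hand side, so every candidate key must contain {C, G}.
{C, G}⁺ = {C, G}, which is not all of the schema, so we must add further attributes.
{C, D, G}⁺: DG→E adds E → {C, D, E, G}.
{C, E, G}⁺: E→D adds D → {C, D, E, G}.
Any other superkey contains one of these as a subset, so there are no further candidate keys.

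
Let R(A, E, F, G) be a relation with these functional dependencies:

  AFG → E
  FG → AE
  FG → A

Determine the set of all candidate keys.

Attributes F, G never appear on any right-hand side, so every candidate key must contain {F, G}.
{F, G}⁺ = {A, E, F, G}, which is all of the schema, so {F, G} is the only candidate key.

FG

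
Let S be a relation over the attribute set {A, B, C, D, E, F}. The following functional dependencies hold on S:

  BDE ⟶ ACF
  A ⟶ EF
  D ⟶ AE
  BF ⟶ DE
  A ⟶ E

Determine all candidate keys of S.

(A, B), (B, D), (B, F)

Attribute B never appears on the right-hand side of any dependency, so B must belong to every candidate key.
{B}⁺ = {B}, which is not all of the schema, so we must add further attributes.
{A, B}⁺: A→EF adds E, F; BF→DE adds D; BDE→ACF adds C → {A, B, C, D, E, F}. Minimal: {B}⁺ = {B}; {A}⁺ = {A, E, F} — none reach the full schema.
{B, D}⁺: D→AE adds A, E; BDE→ACF adds C, F → {A, B, C, D, E, F}. Minimal: {D}⁺ = {A, D, E, F}; {B}⁺ = {B} — none reach the full schema.
{B, F}⁺: BF→DE adds D, E; BDE→ACF adds A, C → {A, B, C, D, E, F}. Minimal: {F}⁺ = {F}; {B}⁺ = {B} — none reach the full schema.
Any other superkey contains one of these as a subset, so there are no further candidate keys.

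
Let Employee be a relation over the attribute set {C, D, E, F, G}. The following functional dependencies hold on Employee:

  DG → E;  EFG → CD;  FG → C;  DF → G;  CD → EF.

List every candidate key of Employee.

{C, D}⁺: CD→EF adds E, F; DF→G adds G → {C, D, E, F, G}. Minimal: {D}⁺ = {D}; {C}⁺ = {C} — none reach the full schema.
{D, F}⁺: DF→G adds G; DG→E adds E; EFG→CD adds C → {C, D, E, F, G}. Minimal: {F}⁺ = {F}; {D}⁺ = {D} — none reach the full schema.
{E, F, G}⁺: EFG→CD adds C, D → {C, D, E, F, G}. Minimal: {F, G}⁺ = {C, F, G}; {E, G}⁺ = {E, G}; {E, F}⁺ = {E, F} — none reach the full schema.

(C, D); (D, F); (E, F, G)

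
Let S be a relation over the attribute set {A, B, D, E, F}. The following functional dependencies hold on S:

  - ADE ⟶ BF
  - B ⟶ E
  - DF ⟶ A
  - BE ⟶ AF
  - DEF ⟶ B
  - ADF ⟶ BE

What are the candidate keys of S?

Attribute D never appears on the right-hand side of any dependency, so D must belong to every candidate key.
{D}⁺ = {D}, which is not all of the schema, so we must add further attributes.
{B, D}⁺: B→E adds E; BE→AF adds A, F → {A, B, D, E, F}. Minimal: {D}⁺ = {D}; {B}⁺ = {A, B, E, F} — none reach the full schema.
{D, F}⁺: DF→A adds A; ADF→BE adds B, E → {A, B, D, E, F}. Minimal: {F}⁺ = {F}; {D}⁺ = {D} — none reach the full schema.
{A, D, E}⁺: ADE→BF adds B, F → {A, B, D, E, F}. Minimal: {D, E}⁺ = {D, E}; {A, E}⁺ = {A, E}; {A, D}⁺ = {A, D} — none reach the full schema.

{B, D}; {D, F}; {A, D, E}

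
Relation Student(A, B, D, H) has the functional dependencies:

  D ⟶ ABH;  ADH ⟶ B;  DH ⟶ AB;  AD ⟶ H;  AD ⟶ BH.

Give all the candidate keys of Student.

Attribute D never appears on the right-hand side of any dependency, so D must belong to every candidate key.
{D}⁺ = {A, B, D, H}, which is all of the schema, so {D} is the only candidate key.

D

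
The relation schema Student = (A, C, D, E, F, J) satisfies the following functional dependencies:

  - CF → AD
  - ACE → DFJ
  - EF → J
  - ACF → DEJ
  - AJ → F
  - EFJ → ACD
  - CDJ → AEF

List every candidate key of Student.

CF, EF, ACE, ACJ, AEJ, CDJ

{C, F}⁺: CF→AD adds A, D; ACF→DEJ adds E, J → {A, C, D, E, F, J}. Minimal: {F}⁺ = {F}; {C}⁺ = {C} — none reach the full schema.
{E, F}⁺: EF→J adds J; EFJ→ACD adds A, C, D → {A, C, D, E, F, J}. Minimal: {F}⁺ = {F}; {E}⁺ = {E} — none reach the full schema.
{A, C, E}⁺: ACE→DFJ adds D, F, J → {A, C, D, E, F, J}. Minimal: {C, E}⁺ = {C, E}; {A, E}⁺ = {A, E}; {A, C}⁺ = {A, C} — none reach the full schema.
{A, C, J}⁺: AJ→F adds F; CF→AD adds D; ACF→DEJ adds E → {A, C, D, E, F, J}. Minimal: {C, J}⁺ = {C, J}; {A, J}⁺ = {A, F, J}; {A, C}⁺ = {A, C} — none reach the full schema.
{A, E, J}⁺: AJ→F adds F; EFJ→ACD adds C, D → {A, C, D, E, F, J}. Minimal: {E, J}⁺ = {E, J}; {A, J}⁺ = {A, F, J}; {A, E}⁺ = {A, E} — none reach the full schema.
{C, D, J}⁺: CDJ→AEF adds A, E, F → {A, C, D, E, F, J}. Minimal: {D, J}⁺ = {D, J}; {C, J}⁺ = {C, J}; {C, D}⁺ = {C, D} — none reach the full schema.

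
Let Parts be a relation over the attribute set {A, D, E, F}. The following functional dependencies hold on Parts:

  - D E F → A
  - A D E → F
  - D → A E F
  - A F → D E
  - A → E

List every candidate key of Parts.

{D}; {A, F}

{D}⁺: D→AEF adds A, E, F → {A, D, E, F}.
{A, F}⁺: AF→DE adds D, E → {A, D, E, F}. Minimal: {F}⁺ = {F}; {A}⁺ = {A, E} — none reach the full schema.
Any other superkey contains one of these as a subset, so there are no further candidate keys.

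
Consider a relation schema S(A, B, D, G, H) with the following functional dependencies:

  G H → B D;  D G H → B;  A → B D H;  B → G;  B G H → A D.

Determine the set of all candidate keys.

{A}⁺: A→BDH adds B, D, H; B→G adds G → {A, B, D, G, H}.
{B, H}⁺: B→G adds G; BGH→AD adds A, D → {A, B, D, G, H}. Minimal: {H}⁺ = {H}; {B}⁺ = {B, G} — none reach the full schema.
{G, H}⁺: GH→BD adds B, D; BGH→AD adds A → {A, B, D, G, H}. Minimal: {H}⁺ = {H}; {G}⁺ = {G} — none reach the full schema.
Any other superkey contains one of these as a subset, so there are no further candidate keys.

{A}; {B, H}; {G, H}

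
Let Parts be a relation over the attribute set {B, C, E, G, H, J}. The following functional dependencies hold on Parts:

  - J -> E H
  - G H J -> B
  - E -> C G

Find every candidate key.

(J)

{J}⁺: J→EH adds E, H; E→CG adds C, G; GHJ→B adds B → {B, C, E, G, H, J}.
No other minimal superkey exists.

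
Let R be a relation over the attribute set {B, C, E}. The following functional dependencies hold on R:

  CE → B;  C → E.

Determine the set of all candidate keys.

{C}⁺: C→E adds E; CE→B adds B → {B, C, E}.
No other minimal superkey exists.

(C)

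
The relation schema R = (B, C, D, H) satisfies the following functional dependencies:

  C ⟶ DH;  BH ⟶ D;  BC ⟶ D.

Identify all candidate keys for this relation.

(B, C)

{B, C}⁺: C→DH adds D, H → {B, C, D, H}. Minimal: {C}⁺ = {C, D, H}; {B}⁺ = {B} — none reach the full schema.
No other minimal superkey exists.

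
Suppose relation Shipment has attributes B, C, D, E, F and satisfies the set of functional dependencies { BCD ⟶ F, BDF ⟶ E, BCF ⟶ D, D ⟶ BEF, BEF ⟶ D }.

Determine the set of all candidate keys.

{C, D}, {B, C, F}

{C, D}⁺: D→BEF adds B, E, F → {B, C, D, E, F}. Minimal: {D}⁺ = {B, D, E, F}; {C}⁺ = {C} — none reach the full schema.
{B, C, F}⁺: BCF→D adds D; D→BEF adds E → {B, C, D, E, F}. Minimal: {C, F}⁺ = {C, F}; {B, F}⁺ = {B, F}; {B, C}⁺ = {B, C} — none reach the full schema.
Any other superkey contains one of these as a subset, so there are no further candidate keys.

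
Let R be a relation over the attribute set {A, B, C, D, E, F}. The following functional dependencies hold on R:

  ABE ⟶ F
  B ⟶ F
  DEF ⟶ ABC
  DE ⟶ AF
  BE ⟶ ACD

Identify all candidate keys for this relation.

BE; DE

Attribute E never appears on the right-hand side of any dependency, so E must belong to every candidate key.
{E}⁺ = {E}, which is not all of the schema, so we must add further attributes.
{B, E}⁺: B→F adds F; BE→ACD adds A, C, D → {A, B, C, D, E, F}. Minimal: {E}⁺ = {E}; {B}⁺ = {B, F} — none reach the full schema.
{D, E}⁺: DE→AF adds A, F; DEF→ABC adds B, C → {A, B, C, D, E, F}. Minimal: {E}⁺ = {E}; {D}⁺ = {D} — none reach the full schema.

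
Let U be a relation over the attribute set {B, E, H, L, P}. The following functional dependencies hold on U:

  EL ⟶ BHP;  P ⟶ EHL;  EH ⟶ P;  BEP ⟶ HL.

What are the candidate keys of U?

P, EH, EL

{P}⁺: P→EHL adds E, H, L; EL→BHP adds B → {B, E, H, L, P}.
{E, H}⁺: EH→P adds P; P→EHL adds L; EL→BHP adds B → {B, E, H, L, P}. Minimal: {H}⁺ = {H}; {E}⁺ = {E} — none reach the full schema.
{E, L}⁺: EL→BHP adds B, H, P → {B, E, H, L, P}. Minimal: {L}⁺ = {L}; {E}⁺ = {E} — none reach the full schema.
Any other superkey contains one of these as a subset, so there are no further candidate keys.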